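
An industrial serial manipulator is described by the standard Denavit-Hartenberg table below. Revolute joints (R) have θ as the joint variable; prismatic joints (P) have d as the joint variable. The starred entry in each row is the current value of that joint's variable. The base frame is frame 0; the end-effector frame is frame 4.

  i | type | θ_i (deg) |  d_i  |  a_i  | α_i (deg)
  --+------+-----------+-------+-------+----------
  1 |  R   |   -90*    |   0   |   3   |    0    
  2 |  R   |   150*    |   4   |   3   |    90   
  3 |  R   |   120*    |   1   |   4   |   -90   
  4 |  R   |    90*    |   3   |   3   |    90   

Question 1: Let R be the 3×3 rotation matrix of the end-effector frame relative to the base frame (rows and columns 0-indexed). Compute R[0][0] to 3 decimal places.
End-effector x-axis (col 0 of R) = (-0.8660,0.5000,-0.0000)
R[0][0] = -0.8660

-0.866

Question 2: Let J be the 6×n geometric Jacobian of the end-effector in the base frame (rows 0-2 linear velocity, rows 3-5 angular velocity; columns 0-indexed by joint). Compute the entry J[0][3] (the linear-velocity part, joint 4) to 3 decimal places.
axis z_3 = (-0.4330,-0.7500,-0.5000); lever o_n−o_3 = (-3.8971,-0.7500,-1.5000)
cross product → J_v[:, 3] = (0.7500,1.2990,-2.5981)
J_ω[:, 3] = z_3
entry J[0][3] = 0.7500

0.750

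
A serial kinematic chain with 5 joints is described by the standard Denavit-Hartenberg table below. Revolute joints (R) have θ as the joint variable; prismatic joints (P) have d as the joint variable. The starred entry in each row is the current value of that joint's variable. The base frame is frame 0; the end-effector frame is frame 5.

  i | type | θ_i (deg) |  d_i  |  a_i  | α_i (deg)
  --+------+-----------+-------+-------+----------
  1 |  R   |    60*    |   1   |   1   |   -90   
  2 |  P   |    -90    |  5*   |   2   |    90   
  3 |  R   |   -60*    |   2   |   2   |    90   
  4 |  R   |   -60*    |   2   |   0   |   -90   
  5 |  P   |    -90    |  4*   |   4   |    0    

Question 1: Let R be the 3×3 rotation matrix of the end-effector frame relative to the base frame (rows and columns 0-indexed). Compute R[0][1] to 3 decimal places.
0.808

End-effector y-axis (col 1 of R) = (0.8080,0.5335,0.2500)
R[0][1] = 0.8080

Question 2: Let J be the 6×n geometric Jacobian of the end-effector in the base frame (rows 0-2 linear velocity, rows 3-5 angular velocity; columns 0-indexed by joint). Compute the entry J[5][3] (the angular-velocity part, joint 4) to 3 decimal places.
axis z_3 = (0.4330,-0.2500,-0.8660); lever o_n−o_3 = (4.1962,-4.7321,-3.4641)
cross product → J_v[:, 3] = (-3.2321,-2.1340,-1.0000)
J_ω[:, 3] = z_3
entry J[5][3] = -0.8660

-0.866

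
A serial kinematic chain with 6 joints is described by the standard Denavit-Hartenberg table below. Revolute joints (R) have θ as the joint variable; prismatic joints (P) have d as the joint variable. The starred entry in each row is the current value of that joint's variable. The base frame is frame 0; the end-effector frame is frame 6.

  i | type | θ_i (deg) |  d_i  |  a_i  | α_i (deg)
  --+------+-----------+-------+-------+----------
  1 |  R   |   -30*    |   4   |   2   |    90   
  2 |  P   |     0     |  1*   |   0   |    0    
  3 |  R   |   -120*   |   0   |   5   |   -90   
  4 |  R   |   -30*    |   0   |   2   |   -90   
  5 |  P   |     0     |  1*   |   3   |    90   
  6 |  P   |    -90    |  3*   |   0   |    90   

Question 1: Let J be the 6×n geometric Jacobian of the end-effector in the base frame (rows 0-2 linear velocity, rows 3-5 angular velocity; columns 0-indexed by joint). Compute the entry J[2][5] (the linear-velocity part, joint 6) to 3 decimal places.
-0.500

prismatic axis z_5 = (0.7500,-0.4330,-0.5000)
J_v[:, 5] = z_5; J_ω[:, 5] = (0,0,0)
entry J[2][5] = -0.5000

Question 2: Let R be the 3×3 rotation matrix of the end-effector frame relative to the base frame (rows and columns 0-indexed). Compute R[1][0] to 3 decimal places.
End-effector x-axis (col 0 of R) = (-0.2165,-0.8750,0.4330)
R[1][0] = -0.8750

-0.875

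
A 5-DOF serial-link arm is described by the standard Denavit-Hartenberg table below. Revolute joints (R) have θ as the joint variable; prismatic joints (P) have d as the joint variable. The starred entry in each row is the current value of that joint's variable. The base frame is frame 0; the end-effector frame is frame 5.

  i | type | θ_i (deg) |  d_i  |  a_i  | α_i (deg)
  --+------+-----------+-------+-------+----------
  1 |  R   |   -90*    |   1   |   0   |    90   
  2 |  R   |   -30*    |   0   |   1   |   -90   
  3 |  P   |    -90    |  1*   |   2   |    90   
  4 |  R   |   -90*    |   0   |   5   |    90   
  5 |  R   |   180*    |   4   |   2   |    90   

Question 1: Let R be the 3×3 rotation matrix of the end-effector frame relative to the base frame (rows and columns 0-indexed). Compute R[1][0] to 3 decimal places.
End-effector x-axis (col 0 of R) = (0.0000,-0.5000,0.8660)
R[1][0] = -0.5000

-0.500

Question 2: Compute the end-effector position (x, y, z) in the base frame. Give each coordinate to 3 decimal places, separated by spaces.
2.000 0.134 -1.232

after link 1: o_1 = (0.0000, 0.0000, 1.0000)
after link 2: o_2 = (0.0000, -0.8660, 0.5000)
after link 3: o_3 = (-2.0000, -1.3660, 1.3660)
after link 4: o_4 = (-2.0000, 1.1340, -2.9641)
after link 5: o_5 = (2.0000, 0.1340, -1.2321)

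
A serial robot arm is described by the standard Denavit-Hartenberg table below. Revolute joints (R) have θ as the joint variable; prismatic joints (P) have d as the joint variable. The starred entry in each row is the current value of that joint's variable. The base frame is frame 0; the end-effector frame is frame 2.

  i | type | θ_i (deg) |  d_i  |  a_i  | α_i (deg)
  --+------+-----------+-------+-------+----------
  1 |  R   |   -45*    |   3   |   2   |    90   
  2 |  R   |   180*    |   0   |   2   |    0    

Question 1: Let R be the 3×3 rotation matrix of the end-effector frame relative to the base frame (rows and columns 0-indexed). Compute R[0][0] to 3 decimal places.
End-effector x-axis (col 0 of R) = (-0.7071,0.7071,0.0000)
R[0][0] = -0.7071

-0.707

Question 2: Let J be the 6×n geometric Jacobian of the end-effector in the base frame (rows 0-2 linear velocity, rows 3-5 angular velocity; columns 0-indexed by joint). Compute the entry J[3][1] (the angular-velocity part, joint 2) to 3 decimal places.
axis z_1 = (-0.7071,-0.7071,0.0000); lever o_n−o_1 = (-1.4142,1.4142,0.0000)
cross product → J_v[:, 1] = (-0.0000,0.0000,-2.0000)
J_ω[:, 1] = z_1
entry J[3][1] = -0.7071

-0.707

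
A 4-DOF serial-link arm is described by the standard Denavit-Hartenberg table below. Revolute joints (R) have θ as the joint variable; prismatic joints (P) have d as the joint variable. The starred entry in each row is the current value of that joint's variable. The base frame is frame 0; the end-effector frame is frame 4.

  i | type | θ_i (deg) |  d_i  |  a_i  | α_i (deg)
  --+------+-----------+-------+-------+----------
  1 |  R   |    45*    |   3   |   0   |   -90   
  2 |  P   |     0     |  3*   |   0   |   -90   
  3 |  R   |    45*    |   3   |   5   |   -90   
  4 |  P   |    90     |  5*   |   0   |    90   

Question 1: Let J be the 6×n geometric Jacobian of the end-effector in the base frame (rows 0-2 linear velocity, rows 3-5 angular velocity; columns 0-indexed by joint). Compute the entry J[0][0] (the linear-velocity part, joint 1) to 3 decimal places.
axis z_0 = ẑ; lever o_n−o_0 = (2.8787,-2.8787,-0.0000)
cross product → J_v[:, 0] = (2.8787,2.8787,-0.0000)
J_ω[:, 0] = z_0
entry J[0][0] = 2.8787

2.879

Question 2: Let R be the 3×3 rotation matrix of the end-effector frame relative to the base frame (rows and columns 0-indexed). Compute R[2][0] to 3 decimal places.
End-effector x-axis (col 0 of R) = (0.0000,-0.0000,1.0000)
R[2][0] = 1.0000

1.000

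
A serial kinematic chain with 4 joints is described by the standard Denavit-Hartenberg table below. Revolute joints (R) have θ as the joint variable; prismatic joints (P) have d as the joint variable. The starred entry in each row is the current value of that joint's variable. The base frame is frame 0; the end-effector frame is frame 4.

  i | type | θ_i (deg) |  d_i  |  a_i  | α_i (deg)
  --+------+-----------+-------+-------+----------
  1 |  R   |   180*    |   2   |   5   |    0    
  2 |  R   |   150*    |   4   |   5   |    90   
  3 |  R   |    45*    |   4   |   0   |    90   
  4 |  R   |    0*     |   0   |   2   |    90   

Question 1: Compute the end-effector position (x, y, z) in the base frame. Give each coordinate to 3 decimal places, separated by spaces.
-1.445 -6.671 7.414

after link 1: o_1 = (-5.0000, 0.0000, 2.0000)
after link 2: o_2 = (-0.6699, -2.5000, 6.0000)
after link 3: o_3 = (-2.6699, -5.9641, 6.0000)
after link 4: o_4 = (-1.4451, -6.6712, 7.4142)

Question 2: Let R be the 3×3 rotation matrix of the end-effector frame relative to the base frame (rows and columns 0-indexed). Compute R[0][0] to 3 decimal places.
End-effector x-axis (col 0 of R) = (0.6124,-0.3536,0.7071)
R[0][0] = 0.6124

0.612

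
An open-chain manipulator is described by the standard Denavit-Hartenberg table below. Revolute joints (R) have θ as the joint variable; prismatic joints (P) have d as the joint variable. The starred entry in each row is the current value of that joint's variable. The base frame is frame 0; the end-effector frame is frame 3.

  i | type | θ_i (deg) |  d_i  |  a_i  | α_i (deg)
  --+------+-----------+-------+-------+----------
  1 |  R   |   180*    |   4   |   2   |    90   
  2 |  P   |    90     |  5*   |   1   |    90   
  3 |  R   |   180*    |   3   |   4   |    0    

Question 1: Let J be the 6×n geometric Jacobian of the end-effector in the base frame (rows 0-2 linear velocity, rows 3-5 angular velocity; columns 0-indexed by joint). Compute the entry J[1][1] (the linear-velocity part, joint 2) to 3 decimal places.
1.000

prismatic axis z_1 = (0.0000,1.0000,0.0000)
J_v[:, 1] = z_1; J_ω[:, 1] = (0,0,0)
entry J[1][1] = 1.0000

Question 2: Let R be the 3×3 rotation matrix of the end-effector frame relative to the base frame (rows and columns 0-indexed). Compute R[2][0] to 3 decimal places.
-1.000

End-effector x-axis (col 0 of R) = (0.0000,0.0000,-1.0000)
R[2][0] = -1.0000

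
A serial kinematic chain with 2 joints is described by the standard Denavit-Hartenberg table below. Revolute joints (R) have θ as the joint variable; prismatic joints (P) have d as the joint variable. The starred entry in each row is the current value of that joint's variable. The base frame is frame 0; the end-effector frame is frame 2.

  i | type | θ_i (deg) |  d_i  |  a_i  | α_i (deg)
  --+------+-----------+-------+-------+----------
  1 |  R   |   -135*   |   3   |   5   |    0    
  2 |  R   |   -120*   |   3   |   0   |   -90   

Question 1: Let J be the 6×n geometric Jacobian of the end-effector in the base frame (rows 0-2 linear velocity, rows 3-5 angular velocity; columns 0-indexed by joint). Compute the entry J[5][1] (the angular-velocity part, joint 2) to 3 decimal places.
axis z_1 = (0.0000,0.0000,1.0000); lever o_n−o_1 = (0.0000,0.0000,3.0000)
cross product → J_v[:, 1] = (0.0000,0.0000,0.0000)
J_ω[:, 1] = z_1
entry J[5][1] = 1.0000

1.000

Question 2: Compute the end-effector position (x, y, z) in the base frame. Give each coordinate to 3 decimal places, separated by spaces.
-3.536 -3.536 6.000

after link 1: o_1 = (-3.5355, -3.5355, 3.0000)
after link 2: o_2 = (-3.5355, -3.5355, 6.0000)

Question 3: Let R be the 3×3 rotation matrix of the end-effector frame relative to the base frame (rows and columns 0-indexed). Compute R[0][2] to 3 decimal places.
End-effector z-axis (col 2 of R) = (-0.9659,-0.2588,0.0000)
R[0][2] = -0.9659

-0.966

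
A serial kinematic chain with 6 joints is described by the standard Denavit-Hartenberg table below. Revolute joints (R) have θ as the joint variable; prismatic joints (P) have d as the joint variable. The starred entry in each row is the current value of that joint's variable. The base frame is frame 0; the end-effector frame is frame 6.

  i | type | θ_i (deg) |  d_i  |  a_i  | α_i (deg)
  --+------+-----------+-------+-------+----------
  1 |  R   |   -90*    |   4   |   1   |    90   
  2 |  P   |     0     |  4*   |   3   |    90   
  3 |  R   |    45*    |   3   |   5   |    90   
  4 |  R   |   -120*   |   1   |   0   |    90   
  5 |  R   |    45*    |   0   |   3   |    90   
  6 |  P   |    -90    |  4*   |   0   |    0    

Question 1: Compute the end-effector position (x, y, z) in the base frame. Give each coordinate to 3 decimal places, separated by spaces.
-5.578 -5.993 5.287

after link 1: o_1 = (0.0000, -1.0000, 4.0000)
after link 2: o_2 = (-4.0000, -4.0000, 4.0000)
after link 3: o_3 = (-7.5355, -7.5355, 1.0000)
after link 4: o_4 = (-6.8284, -8.2426, 1.0000)
after link 5: o_5 = (-4.5784, -8.9926, 2.8371)
after link 6: o_6 = (-5.5784, -5.9926, 5.2866)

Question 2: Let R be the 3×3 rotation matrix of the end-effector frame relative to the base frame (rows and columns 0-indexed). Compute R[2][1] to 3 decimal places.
End-effector y-axis (col 1 of R) = (0.7500,-0.2500,0.6124)
R[2][1] = 0.6124

0.612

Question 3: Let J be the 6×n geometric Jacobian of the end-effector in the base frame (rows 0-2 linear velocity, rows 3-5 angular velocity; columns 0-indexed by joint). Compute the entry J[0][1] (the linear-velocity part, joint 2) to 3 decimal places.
-1.000

prismatic axis z_1 = (-1.0000,-0.0000,0.0000)
J_v[:, 1] = z_1; J_ω[:, 1] = (0,0,0)
entry J[0][1] = -1.0000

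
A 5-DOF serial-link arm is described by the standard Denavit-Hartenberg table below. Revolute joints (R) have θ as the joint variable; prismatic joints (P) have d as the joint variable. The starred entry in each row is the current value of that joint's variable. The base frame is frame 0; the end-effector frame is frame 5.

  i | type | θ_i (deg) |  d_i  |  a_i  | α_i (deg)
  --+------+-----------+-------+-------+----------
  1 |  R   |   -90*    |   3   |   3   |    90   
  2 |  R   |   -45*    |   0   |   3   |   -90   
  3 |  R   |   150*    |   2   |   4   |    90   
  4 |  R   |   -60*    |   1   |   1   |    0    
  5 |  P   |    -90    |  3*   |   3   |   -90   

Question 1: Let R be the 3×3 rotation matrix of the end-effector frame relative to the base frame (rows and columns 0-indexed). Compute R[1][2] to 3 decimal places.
End-effector z-axis (col 2 of R) = (0.2500,0.9186,-0.3062)
R[1][2] = 0.9186

0.919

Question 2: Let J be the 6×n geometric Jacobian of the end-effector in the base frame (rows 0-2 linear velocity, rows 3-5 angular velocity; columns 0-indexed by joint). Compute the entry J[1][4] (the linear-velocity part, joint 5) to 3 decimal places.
prismatic axis z_4 = (0.8660,-0.3536,-0.3536)
J_v[:, 4] = z_4; J_ω[:, 4] = (0,0,0)
entry J[1][4] = -0.3536

-0.354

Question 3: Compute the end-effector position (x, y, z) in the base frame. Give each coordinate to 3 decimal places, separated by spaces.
4.415 -5.112 0.370

after link 1: o_1 = (0.0000, -3.0000, 3.0000)
after link 2: o_2 = (0.0000, -5.1213, 0.8787)
after link 3: o_3 = (2.0000, -4.0860, 4.7424)
after link 4: o_4 = (3.1160, -3.5210, 4.0826)
after link 5: o_5 = (4.4151, -5.1120, 0.3703)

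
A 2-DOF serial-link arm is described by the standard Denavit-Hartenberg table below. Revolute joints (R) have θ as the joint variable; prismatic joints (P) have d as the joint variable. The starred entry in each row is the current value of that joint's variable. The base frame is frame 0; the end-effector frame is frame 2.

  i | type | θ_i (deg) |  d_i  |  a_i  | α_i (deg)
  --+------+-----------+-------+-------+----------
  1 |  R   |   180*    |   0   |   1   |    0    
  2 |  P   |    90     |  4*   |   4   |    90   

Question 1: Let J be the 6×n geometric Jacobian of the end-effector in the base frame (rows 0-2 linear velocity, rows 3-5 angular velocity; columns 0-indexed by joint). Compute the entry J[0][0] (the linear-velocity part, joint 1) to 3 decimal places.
4.000

axis z_0 = ẑ; lever o_n−o_0 = (-1.0000,-4.0000,4.0000)
cross product → J_v[:, 0] = (4.0000,-1.0000,0.0000)
J_ω[:, 0] = z_0
entry J[0][0] = 4.0000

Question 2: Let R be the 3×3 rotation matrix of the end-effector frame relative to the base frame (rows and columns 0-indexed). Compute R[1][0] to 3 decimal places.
End-effector x-axis (col 0 of R) = (-0.0000,-1.0000,0.0000)
R[1][0] = -1.0000

-1.000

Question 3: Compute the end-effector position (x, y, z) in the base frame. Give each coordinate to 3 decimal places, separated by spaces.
-1.000 -4.000 4.000

after link 1: o_1 = (-1.0000, 0.0000, 0.0000)
after link 2: o_2 = (-1.0000, -4.0000, 4.0000)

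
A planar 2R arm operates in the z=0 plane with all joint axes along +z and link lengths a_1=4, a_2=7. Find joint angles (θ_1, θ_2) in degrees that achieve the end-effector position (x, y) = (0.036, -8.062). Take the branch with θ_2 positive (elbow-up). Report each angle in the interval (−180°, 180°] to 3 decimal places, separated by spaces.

cos θ_2 = (64.9971−4²−7²)/(2·4·7) = -0.0001; θ_2 = 90.0029° (elbow-up)
β = atan2(-8.0620,0.0360) = -89.7442°; ψ = atan2(7.0000,3.9996) = 60.2573°
θ_1 = β − ψ = -150.0015°

-150.001 90.003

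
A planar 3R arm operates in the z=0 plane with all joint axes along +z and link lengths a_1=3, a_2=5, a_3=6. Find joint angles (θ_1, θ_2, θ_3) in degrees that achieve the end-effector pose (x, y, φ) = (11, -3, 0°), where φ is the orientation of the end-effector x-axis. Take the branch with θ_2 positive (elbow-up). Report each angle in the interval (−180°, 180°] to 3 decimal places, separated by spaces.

-90.000 90.000 0.000

wrist centre = target − a_3·(cos φ, sin φ) = (5.0000, -3.0000)
cos θ_2 = (34.0000−3²−5²)/(2·3·5) = 0.0000; θ_2 = 90.0000° (elbow-up)
β = atan2(-3.0000,5.0000) = -30.9638°; ψ = atan2(5.0000,3.0000) = 59.0362°
θ_1 = β − ψ = -90.0000°
θ_3 = φ − θ_1 − θ_2 = 0.0000° (wrapped to (-180°,180°])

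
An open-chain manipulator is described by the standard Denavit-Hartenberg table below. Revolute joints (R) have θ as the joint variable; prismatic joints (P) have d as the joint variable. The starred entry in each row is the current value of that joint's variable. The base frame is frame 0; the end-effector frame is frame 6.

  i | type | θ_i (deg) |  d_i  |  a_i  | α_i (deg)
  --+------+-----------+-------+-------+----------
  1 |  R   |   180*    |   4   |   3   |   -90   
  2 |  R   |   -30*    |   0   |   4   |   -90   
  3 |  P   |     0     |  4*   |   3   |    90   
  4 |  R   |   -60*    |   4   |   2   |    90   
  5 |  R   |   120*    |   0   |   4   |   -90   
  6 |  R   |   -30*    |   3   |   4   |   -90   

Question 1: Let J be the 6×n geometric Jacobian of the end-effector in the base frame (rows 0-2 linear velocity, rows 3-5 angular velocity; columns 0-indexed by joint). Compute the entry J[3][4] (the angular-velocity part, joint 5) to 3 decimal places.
1.000

axis z_4 = (1.0000,-0.0000,0.0000); lever o_n−o_4 = (2.0000,-4.9641,-6.3301)
cross product → J_v[:, 4] = (0.0000,6.3301,-4.9641)
J_ω[:, 4] = z_4
entry J[3][4] = 1.0000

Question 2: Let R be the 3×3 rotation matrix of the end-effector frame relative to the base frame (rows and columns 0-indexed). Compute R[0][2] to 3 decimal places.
End-effector z-axis (col 2 of R) = (-0.8660,-0.4330,-0.2500)
R[0][2] = -0.8660

-0.866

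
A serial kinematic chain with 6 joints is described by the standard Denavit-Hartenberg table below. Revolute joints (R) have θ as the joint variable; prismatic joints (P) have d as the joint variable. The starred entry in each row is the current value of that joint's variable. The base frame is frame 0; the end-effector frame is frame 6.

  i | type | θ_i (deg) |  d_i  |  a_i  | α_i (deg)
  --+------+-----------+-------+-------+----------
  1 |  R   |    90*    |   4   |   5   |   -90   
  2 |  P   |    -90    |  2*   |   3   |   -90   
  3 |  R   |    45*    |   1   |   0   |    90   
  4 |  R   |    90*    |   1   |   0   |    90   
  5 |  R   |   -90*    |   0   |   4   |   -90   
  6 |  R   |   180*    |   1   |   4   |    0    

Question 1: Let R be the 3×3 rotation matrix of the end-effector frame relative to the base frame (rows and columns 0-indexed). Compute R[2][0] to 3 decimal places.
0.707

End-effector x-axis (col 0 of R) = (-0.7071,0.0000,0.7071)
R[2][0] = 0.7071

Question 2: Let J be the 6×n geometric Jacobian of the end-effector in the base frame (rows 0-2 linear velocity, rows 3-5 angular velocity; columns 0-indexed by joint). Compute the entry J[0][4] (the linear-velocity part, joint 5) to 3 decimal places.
axis z_4 = (0.7071,-0.0000,0.7071); lever o_n−o_4 = (-0.0000,1.0000,0.0000)
cross product → J_v[:, 4] = (-0.7071,-0.0000,0.7071)
J_ω[:, 4] = z_4
entry J[0][4] = -0.7071

-0.707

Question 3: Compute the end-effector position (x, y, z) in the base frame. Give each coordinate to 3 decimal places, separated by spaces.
-2.707 7.000 7.707

after link 1: o_1 = (0.0000, 5.0000, 4.0000)
after link 2: o_2 = (-2.0000, 5.0000, 7.0000)
after link 3: o_3 = (-2.0000, 6.0000, 7.0000)
after link 4: o_4 = (-2.7071, 6.0000, 7.7071)
after link 5: o_5 = (0.1213, 6.0000, 4.8787)
after link 6: o_6 = (-2.7071, 7.0000, 7.7071)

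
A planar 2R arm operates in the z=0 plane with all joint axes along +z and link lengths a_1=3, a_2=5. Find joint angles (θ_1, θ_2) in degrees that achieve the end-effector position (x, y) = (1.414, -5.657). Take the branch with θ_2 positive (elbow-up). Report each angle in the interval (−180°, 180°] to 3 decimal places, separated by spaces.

-135.001 89.998

cos θ_2 = (34.0010−3²−5²)/(2·3·5) = 0.0000; θ_2 = 89.9980° (elbow-up)
β = atan2(-5.6570,1.4140) = -75.9661°; ψ = atan2(5.0000,3.0002) = 59.0348°
θ_1 = β − ψ = -135.0009°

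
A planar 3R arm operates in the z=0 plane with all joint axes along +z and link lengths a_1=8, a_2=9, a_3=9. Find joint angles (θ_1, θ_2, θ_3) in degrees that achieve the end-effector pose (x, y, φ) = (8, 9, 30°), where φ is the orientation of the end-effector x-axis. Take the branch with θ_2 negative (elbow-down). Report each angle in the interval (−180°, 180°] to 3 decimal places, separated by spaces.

174.764 -150.000 5.236

wrist centre = target − a_3·(cos φ, sin φ) = (0.2058, 4.5000)
cos θ_2 = (20.2923−8²−9²)/(2·8·9) = -0.8660; θ_2 = -150.0000° (elbow-down)
β = atan2(4.5000,0.2058) = 87.3819°; ψ = atan2(-4.5000,0.2058) = -87.3819°
θ_1 = β − ψ = 174.7637°
θ_3 = φ − θ_1 − θ_2 = 5.2363° (wrapped to (-180°,180°])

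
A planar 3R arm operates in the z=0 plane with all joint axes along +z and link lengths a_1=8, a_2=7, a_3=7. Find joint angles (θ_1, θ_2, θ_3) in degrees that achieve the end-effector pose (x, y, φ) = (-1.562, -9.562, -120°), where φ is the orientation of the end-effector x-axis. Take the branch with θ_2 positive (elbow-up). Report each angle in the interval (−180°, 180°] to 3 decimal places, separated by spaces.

-122.053 150.001 -147.947

wrist centre = target − a_3·(cos φ, sin φ) = (1.9380, -3.4998)
cos θ_2 = (16.0046−8²−7²)/(2·8·7) = -0.8660; θ_2 = 150.0006° (elbow-up)
β = atan2(-3.4998,1.9380) = -61.0248°; ψ = atan2(3.4999,1.9378) = 61.0283°
θ_1 = β − ψ = -122.0532°
θ_3 = φ − θ_1 − θ_2 = -147.9474° (wrapped to (-180°,180°])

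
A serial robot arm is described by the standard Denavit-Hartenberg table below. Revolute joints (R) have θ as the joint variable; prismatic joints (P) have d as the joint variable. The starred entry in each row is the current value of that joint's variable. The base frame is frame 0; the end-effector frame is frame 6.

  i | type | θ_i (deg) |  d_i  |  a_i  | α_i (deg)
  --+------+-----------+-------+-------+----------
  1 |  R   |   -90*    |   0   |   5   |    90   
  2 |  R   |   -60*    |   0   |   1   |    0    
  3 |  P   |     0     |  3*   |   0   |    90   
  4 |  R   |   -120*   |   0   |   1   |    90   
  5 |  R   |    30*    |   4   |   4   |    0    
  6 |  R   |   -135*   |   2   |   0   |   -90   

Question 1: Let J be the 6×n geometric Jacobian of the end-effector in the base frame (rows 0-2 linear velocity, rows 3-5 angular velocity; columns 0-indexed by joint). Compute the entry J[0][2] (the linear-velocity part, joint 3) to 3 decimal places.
prismatic axis z_2 = (-1.0000,-0.0000,0.0000)
J_v[:, 2] = z_2; J_ω[:, 2] = (0,0,0)
entry J[0][2] = -1.0000

-1.000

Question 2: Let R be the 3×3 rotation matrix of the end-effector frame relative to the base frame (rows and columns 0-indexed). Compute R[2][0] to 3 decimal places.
End-effector x-axis (col 0 of R) = (-0.2241,-0.9012,0.3709)
R[2][0] = 0.3709

0.371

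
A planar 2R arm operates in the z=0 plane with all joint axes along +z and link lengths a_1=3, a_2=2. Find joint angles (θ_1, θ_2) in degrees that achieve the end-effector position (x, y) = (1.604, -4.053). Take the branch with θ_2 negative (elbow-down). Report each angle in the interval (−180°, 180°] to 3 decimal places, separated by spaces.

-44.995 -60.002

cos θ_2 = (18.9996−3²−2²)/(2·3·2) = 0.5000; θ_2 = -60.0021° (elbow-down)
β = atan2(-4.0530,1.6040) = -68.4085°; ψ = atan2(-1.7321,3.9999) = -23.4140°
θ_1 = β − ψ = -44.9945°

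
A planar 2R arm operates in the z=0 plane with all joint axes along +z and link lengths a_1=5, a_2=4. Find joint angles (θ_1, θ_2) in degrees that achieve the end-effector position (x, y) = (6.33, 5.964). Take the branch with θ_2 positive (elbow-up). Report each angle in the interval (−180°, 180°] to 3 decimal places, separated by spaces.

29.997 30.008

cos θ_2 = (75.6382−5²−4²)/(2·5·4) = 0.8660; θ_2 = 30.0081° (elbow-up)
β = atan2(5.9640,6.3300) = 43.2948°; ψ = atan2(2.0005,8.4638) = 13.2982°
θ_1 = β − ψ = 29.9965°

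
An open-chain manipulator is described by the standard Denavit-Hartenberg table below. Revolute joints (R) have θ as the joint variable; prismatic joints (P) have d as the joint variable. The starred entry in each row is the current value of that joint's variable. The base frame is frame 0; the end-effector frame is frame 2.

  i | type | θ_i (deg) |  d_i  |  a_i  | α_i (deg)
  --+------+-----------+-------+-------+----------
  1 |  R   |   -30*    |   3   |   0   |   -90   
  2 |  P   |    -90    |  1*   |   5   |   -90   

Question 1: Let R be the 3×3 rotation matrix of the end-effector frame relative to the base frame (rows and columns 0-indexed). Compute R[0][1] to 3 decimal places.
-0.500

End-effector y-axis (col 1 of R) = (-0.5000,-0.8660,-0.0000)
R[0][1] = -0.5000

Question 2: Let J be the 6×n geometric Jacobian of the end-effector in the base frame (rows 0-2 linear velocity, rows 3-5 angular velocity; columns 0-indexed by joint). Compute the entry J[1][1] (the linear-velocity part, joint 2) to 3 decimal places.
0.866

prismatic axis z_1 = (0.5000,0.8660,0.0000)
J_v[:, 1] = z_1; J_ω[:, 1] = (0,0,0)
entry J[1][1] = 0.8660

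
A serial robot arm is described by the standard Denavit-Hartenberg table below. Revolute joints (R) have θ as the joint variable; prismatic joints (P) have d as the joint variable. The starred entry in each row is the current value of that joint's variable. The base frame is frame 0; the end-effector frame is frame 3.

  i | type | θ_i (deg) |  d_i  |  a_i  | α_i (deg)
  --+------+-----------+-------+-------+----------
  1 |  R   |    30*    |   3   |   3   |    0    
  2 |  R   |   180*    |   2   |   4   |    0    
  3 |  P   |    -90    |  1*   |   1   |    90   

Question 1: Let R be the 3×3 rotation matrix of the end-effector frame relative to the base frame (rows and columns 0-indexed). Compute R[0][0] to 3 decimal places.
-0.500

End-effector x-axis (col 0 of R) = (-0.5000,0.8660,0.0000)
R[0][0] = -0.5000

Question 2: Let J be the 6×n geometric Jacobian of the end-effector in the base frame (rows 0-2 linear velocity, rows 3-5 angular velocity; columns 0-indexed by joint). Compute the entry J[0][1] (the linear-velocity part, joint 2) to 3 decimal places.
1.134

axis z_1 = (0.0000,0.0000,1.0000); lever o_n−o_1 = (-3.9641,-1.1340,3.0000)
cross product → J_v[:, 1] = (1.1340,-3.9641,0.0000)
J_ω[:, 1] = z_1
entry J[0][1] = 1.1340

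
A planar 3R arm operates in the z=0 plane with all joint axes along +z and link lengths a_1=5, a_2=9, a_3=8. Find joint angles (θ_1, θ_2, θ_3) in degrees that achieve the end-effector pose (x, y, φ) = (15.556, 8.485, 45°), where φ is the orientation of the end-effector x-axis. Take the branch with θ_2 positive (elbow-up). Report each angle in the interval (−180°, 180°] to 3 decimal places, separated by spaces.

wrist centre = target − a_3·(cos φ, sin φ) = (9.8991, 2.8281)
cos θ_2 = (105.9915−5²−9²)/(2·5·9) = -0.0001; θ_2 = 90.0054° (elbow-up)
β = atan2(2.8281,9.8991) = 15.9444°; ψ = atan2(9.0000,4.9991) = 60.9495°
θ_1 = β − ψ = -45.0051°
θ_3 = φ − θ_1 − θ_2 = -0.0003° (wrapped to (-180°,180°])

-45.005 90.005 -0.000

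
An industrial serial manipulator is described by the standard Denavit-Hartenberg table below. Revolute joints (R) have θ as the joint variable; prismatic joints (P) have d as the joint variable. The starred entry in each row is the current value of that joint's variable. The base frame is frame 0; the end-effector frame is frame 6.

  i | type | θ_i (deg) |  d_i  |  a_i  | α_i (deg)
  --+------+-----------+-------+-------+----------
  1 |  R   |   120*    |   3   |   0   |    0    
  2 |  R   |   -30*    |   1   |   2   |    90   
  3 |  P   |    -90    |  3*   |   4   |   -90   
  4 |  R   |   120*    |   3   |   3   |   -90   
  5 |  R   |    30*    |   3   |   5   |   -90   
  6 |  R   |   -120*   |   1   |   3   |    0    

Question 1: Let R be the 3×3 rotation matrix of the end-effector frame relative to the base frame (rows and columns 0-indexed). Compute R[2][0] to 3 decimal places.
End-effector x-axis (col 0 of R) = (0.8080,0.2500,0.5335)
R[2][0] = 0.5335

0.533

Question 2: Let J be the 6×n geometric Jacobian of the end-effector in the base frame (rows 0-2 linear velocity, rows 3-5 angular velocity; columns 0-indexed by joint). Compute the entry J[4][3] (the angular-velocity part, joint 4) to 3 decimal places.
1.000

axis z_3 = (0.0000,1.0000,0.0000); lever o_n−o_3 = (-1.9910,0.3840,7.6136)
cross product → J_v[:, 3] = (7.6136,-0.0000,1.9910)
J_ω[:, 3] = z_3
entry J[4][3] = 1.0000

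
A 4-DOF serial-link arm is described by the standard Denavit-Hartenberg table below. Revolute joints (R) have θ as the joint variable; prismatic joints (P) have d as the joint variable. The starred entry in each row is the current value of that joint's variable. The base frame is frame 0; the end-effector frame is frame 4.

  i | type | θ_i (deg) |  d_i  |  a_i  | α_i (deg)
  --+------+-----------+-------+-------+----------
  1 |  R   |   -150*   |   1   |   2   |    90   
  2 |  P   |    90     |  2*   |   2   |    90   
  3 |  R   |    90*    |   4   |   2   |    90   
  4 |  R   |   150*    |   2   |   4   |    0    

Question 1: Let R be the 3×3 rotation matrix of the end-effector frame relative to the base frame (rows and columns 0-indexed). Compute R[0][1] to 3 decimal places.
1.000

End-effector y-axis (col 1 of R) = (1.0000,-0.0000,0.0000)
R[0][1] = 1.0000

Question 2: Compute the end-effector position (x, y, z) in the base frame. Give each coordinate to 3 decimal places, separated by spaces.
after link 1: o_1 = (-1.7321, -1.0000, 1.0000)
after link 2: o_2 = (-2.7321, 0.7321, 3.0000)
after link 3: o_3 = (-7.1962, 0.4641, 3.0000)
after link 4: o_4 = (-7.1962, -3.5359, 5.0000)

-7.196 -3.536 5.000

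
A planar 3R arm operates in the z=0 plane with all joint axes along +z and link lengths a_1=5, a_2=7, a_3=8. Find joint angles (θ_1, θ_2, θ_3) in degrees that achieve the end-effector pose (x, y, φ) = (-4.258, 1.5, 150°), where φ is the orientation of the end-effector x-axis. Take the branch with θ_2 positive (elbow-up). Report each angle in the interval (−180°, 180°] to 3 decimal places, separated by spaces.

wrist centre = target − a_3·(cos φ, sin φ) = (2.6702, -2.5000)
cos θ_2 = (13.3800−5²−7²)/(2·5·7) = -0.8660; θ_2 = 149.9971° (elbow-up)
β = atan2(-2.5000,2.6702) = -43.1145°; ψ = atan2(3.5003,-1.0620) = 106.8779°
θ_1 = β − ψ = -149.9924°
θ_3 = φ − θ_1 − θ_2 = 149.9953° (wrapped to (-180°,180°])

-149.992 149.997 149.995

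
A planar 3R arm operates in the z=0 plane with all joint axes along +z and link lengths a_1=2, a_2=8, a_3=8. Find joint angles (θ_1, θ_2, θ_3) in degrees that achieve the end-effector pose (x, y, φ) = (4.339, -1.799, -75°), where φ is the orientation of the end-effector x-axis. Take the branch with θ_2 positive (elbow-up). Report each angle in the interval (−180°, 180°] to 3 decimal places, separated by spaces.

-71.853 149.983 -153.130

wrist centre = target − a_3·(cos φ, sin φ) = (2.2684, 5.9284)
cos θ_2 = (40.2919−2²−8²)/(2·2·8) = -0.8659; θ_2 = 149.9833° (elbow-up)
β = atan2(5.9284,2.2684) = 69.0611°; ψ = atan2(4.0020,-4.9270) = 140.9145°
θ_1 = β − ψ = -71.8534°
θ_3 = φ − θ_1 − θ_2 = -153.1299° (wrapped to (-180°,180°])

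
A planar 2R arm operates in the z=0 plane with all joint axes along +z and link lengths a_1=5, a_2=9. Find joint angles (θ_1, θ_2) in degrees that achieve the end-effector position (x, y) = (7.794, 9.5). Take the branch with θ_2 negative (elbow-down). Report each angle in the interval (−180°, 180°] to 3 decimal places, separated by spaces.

90.003 -60.003

cos θ_2 = (150.9964−5²−9²)/(2·5·9) = 0.5000; θ_2 = -60.0026° (elbow-down)
β = atan2(9.5000,7.7940) = 50.6338°; ψ = atan2(-7.7944,9.4996) = -39.3688°
θ_1 = β − ψ = 90.0026°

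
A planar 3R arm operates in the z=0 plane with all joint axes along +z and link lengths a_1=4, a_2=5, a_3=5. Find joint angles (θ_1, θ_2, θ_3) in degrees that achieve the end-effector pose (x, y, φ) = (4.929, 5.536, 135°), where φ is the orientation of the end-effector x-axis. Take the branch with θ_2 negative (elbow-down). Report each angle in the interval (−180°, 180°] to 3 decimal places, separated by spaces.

wrist centre = target − a_3·(cos φ, sin φ) = (8.4645, 2.0005)
cos θ_2 = (75.6502−4²−5²)/(2·4·5) = 0.8663; θ_2 = -29.9737° (elbow-down)
β = atan2(2.0005,8.4645) = 13.2970°; ψ = atan2(-2.4980,8.3313) = -16.6906°
θ_1 = β − ψ = 29.9876°
θ_3 = φ − θ_1 − θ_2 = 134.9861° (wrapped to (-180°,180°])

29.988 -29.974 134.986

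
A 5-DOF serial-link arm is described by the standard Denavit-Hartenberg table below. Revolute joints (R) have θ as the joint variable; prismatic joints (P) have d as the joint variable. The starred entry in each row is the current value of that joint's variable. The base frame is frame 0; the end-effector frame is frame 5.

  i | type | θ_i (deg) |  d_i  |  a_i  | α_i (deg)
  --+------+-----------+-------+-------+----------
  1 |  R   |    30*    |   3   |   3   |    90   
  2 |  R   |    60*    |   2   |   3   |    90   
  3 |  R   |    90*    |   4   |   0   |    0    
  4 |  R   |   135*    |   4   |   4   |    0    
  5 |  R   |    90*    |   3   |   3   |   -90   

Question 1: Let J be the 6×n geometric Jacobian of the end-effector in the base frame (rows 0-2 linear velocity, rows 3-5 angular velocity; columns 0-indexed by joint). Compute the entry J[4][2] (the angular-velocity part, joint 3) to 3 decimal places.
axis z_2 = (0.7500,0.4330,-0.5000); lever o_n−o_2 = (5.4689,8.8730,-6.1124)
cross product → J_v[:, 2] = (1.7898,1.8498,4.2866)
J_ω[:, 2] = z_2
entry J[4][2] = 0.4330

0.433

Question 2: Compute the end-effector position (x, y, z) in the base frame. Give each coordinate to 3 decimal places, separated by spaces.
after link 1: o_1 = (2.5981, 1.5000, 3.0000)
after link 2: o_2 = (4.8971, 0.5179, 5.5981)
after link 3: o_3 = (7.8971, 2.2500, 3.5981)
after link 4: o_4 = (8.2582, 5.7244, -0.8514)
after link 5: o_5 = (10.3661, 9.3909, -0.5143)

10.366 9.391 -0.514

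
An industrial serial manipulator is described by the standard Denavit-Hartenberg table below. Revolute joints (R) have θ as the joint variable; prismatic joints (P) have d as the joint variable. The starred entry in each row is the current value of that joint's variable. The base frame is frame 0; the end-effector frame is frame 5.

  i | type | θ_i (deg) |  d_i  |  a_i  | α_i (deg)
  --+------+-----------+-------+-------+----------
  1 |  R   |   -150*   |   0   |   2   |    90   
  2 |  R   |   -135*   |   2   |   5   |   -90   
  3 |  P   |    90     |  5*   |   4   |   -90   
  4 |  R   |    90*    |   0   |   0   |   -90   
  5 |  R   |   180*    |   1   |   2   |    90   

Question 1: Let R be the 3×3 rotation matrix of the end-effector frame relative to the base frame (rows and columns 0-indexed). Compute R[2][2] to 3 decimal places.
End-effector z-axis (col 2 of R) = (0.6124,0.3536,-0.7071)
R[2][2] = -0.7071

-0.707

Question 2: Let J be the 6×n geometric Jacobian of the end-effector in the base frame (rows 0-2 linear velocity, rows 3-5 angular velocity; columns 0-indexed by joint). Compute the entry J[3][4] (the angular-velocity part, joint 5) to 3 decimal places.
axis z_4 = (-0.5000,0.8660,0.0000); lever o_n−o_4 = (-1.7247,0.1589,-1.4142)
cross product → J_v[:, 4] = (-1.2247,-0.7071,1.4142)
J_ω[:, 4] = z_4
entry J[3][4] = -0.5000

-0.500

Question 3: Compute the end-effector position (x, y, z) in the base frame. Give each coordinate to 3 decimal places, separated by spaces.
-2.457 -2.573 -8.485

after link 1: o_1 = (-1.7321, -1.0000, 0.0000)
after link 2: o_2 = (0.3298, 2.4998, -3.5355)
after link 3: o_3 = (-0.7321, -2.7321, -7.0711)
after link 4: o_4 = (-0.7321, -2.7321, -7.0711)
after link 5: o_5 = (-2.4568, -2.5731, -8.4853)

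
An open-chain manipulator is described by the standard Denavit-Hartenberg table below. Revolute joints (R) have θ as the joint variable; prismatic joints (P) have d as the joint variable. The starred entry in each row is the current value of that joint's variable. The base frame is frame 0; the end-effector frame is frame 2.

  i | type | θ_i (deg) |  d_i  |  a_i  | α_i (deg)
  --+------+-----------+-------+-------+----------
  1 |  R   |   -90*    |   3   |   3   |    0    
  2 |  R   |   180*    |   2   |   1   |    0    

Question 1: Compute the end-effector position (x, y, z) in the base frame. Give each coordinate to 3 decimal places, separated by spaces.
after link 1: o_1 = (0.0000, -3.0000, 3.0000)
after link 2: o_2 = (0.0000, -2.0000, 5.0000)

0.000 -2.000 5.000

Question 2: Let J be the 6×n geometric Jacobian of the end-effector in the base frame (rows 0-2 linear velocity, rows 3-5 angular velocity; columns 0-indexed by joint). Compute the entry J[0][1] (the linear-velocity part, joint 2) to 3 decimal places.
axis z_1 = (0.0000,0.0000,1.0000); lever o_n−o_1 = (0.0000,1.0000,2.0000)
cross product → J_v[:, 1] = (-1.0000,0.0000,0.0000)
J_ω[:, 1] = z_1
entry J[0][1] = -1.0000

-1.000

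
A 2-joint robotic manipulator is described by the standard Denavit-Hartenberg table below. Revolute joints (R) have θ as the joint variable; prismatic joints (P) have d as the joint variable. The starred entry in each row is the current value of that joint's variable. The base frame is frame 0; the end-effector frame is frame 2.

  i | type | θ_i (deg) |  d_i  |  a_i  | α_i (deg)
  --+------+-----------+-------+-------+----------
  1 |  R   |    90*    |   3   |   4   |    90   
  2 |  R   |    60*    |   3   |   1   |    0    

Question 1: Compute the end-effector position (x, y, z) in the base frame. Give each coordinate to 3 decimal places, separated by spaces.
3.000 4.500 3.866

after link 1: o_1 = (0.0000, 4.0000, 3.0000)
after link 2: o_2 = (3.0000, 4.5000, 3.8660)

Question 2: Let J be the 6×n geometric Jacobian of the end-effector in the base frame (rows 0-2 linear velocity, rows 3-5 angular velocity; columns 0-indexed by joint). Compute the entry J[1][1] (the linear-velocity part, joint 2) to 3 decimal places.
axis z_1 = (1.0000,-0.0000,0.0000); lever o_n−o_1 = (3.0000,0.5000,0.8660)
cross product → J_v[:, 1] = (-0.0000,-0.8660,0.5000)
J_ω[:, 1] = z_1
entry J[1][1] = -0.8660

-0.866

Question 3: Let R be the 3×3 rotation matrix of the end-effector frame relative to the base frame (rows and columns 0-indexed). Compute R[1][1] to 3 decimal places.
End-effector y-axis (col 1 of R) = (-0.0000,-0.8660,0.5000)
R[1][1] = -0.8660

-0.866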